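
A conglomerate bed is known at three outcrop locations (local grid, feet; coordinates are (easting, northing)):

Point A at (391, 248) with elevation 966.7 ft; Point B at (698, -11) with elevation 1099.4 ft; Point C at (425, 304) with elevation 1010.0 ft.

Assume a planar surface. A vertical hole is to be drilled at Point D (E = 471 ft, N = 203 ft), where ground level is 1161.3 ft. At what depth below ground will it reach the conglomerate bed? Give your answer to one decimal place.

Two edge vectors: Point A→Point B = (307, -259, 132.7), Point A→Point C = (34, 56, 43.3).
Normal n = (Point A→Point B) × (Point A→Point C) = (-18645.9, -8781.3, 25998).
So ∂z/∂E = −n_x/n_z = 0.71721 and ∂z/∂N = −n_y/n_z = 0.33777.
Intercept c from Point A: 966.7 − 280.43 − 83.77 = 602.51.
At (471, 203): z_contact = 337.80 + 68.57 + 602.51 = 1008.88 ft.
Depth below ground = 1161.3 − 1008.88 = 152.4 ft.

152.4 ft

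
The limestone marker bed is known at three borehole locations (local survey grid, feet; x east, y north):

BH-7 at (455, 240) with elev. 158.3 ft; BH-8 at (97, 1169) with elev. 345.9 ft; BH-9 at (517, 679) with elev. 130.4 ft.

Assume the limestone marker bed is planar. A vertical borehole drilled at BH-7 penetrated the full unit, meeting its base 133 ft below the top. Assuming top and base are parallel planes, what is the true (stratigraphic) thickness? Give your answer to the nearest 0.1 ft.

Two edge vectors: BH-7→BH-8 = (-358, 929, 187.6), BH-7→BH-9 = (62, 439, -27.9).
Normal n = (BH-7→BH-8) × (BH-7→BH-9) = (-108275.5, 1643, -214760).
So ∂z/∂x = −n_x/n_z = −0.50417 and ∂z/∂y = −n_y/n_z = 0.00765.
|∇z| = √(a²+b²) = 0.50423, so dip δ = arctan(0.50423) = 26.76°.
True thickness = vertical thickness × cos δ = 133 × cos 26.76° = 118.8 ft.

118.8 ft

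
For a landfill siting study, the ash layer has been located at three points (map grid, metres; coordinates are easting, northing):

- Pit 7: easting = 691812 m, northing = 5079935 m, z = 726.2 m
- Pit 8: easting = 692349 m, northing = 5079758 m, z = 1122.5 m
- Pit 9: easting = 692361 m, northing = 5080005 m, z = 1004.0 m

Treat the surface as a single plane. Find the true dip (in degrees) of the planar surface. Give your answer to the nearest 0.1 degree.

37.4°

Let the plane be z = a·easting + b·northing + c.
Pit 8−Pit 7: 537a − 177b = 396.3;  Pit 9−Pit 7: 549a + 70b = 277.8.
Solving gives a = 0.57072, b = −0.50748.
Gradient magnitude |∇z| = √(a² + b²) = √(0.32572 + 0.25754) = 0.76371.
True dip = arctan(0.76371) = 37.4°, dipping toward NW (azimuth ≈ 312°).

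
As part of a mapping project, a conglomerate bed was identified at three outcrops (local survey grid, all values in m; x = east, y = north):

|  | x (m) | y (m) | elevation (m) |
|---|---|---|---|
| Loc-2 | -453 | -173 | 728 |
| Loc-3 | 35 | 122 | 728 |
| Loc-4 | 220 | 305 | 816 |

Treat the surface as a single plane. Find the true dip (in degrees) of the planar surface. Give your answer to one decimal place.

Let the plane be z = a·x + b·y + c.
Loc-3−Loc-2: 488a + 295b = 0;  Loc-4−Loc-2: 673a + 478b = 88.
Solving gives a = −0.74750, b = 1.23655.
Gradient magnitude |∇z| = √(a² + b²) = √(0.55876 + 1.52905) = 1.44492.
True dip = arctan(1.44492) = 55.3°, dipping toward SSE (azimuth ≈ 149°).

55.3°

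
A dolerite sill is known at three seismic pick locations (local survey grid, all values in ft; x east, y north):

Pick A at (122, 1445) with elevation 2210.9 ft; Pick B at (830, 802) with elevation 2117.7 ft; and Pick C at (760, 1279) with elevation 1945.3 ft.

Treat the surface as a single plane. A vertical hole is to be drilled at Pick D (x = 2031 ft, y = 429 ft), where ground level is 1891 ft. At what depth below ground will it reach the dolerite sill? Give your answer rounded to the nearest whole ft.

Let the plane be z = a·x + b·y + c.
Pick B−Pick A: 708a − 643b = −93.2;  Pick C−Pick A: 638a − 166b = −265.6.
Solving gives a = −0.53060, b = −0.43929.
Then c = 2210.9 − a·122 − b·1445 = 2910.41.
At (2031, 429): z_contact = −1077.6 − 188.5 + 2910.41 = 1644.3 ft.
Depth below ground = 1891 − 1644.3 = 247 ft.

247 ft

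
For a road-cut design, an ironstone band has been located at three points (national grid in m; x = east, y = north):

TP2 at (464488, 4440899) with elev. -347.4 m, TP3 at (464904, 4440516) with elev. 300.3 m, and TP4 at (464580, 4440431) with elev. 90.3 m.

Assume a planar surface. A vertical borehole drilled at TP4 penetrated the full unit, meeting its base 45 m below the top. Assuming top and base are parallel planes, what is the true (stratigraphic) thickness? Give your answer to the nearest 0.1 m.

Two edge vectors: TP2→TP3 = (416, -383, 647.7), TP2→TP4 = (92, -468, 437.7).
Normal n = (TP2→TP3) × (TP2→TP4) = (135484.5, -122494.8, -159452).
So ∂z/∂x = −n_x/n_z = 0.84969 and ∂z/∂y = −n_y/n_z = −0.76822.
|∇z| = √(a²+b²) = 1.14549, so dip δ = arctan(1.14549) = 48.88°.
True thickness = vertical thickness × cos δ = 45 × cos 48.88° = 29.6 m.

29.6 m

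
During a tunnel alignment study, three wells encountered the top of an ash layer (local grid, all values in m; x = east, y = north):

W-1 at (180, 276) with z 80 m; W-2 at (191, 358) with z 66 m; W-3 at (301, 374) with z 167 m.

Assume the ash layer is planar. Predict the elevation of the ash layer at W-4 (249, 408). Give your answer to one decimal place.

Let the plane be z = a·x + b·y + c.
W-2−W-1: 11a + 82b = −14;  W-3−W-1: 121a + 98b = 87.
Solving gives a = 0.96178, b = −0.29975.
Then c = 80 − a·180 − b·276 = −10.39.
At (249, 408): z = 239.5 − 122.3 − 10.39 = 106.8 m.

106.8 m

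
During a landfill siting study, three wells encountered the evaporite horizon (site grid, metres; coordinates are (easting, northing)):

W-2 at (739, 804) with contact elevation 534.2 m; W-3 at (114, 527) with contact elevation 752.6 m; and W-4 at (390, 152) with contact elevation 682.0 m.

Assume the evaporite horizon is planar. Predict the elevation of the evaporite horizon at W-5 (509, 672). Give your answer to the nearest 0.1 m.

616.1 m

Let the plane be z = a·E + b·N + c.
W-3−W-2: −625a − 277b = 218.4;  W-4−W-2: −349a − 652b = 147.8.
Solving gives a = −0.32641, b = −0.05197.
Then c = 534.2 − a·739 − b·804 = 817.20.
At (509, 672): z = −166.1 − 34.9 + 817.20 = 616.1 m.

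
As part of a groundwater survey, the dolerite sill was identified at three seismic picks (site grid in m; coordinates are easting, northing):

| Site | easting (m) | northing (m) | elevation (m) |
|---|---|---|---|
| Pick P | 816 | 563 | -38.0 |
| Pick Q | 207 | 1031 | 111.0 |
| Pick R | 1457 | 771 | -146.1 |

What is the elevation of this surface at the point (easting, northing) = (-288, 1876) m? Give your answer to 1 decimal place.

Two edge vectors: Pick P→Pick Q = (-609, 468, 149), Pick P→Pick R = (641, 208, -108.1).
Normal n = (Pick P→Pick Q) × (Pick P→Pick R) = (-81582.8, 29676.1, -426660).
So ∂z/∂easting = −n_x/n_z = −0.191213 and ∂z/∂northing = −n_y/n_z = 0.069554.
Intercept c from Pick P: -38 + 156.03 − 39.16 = 78.87.
At (-288, 1876): z = 55.1 + 130.5 + 78.87 = 264.4 m.

264.4 m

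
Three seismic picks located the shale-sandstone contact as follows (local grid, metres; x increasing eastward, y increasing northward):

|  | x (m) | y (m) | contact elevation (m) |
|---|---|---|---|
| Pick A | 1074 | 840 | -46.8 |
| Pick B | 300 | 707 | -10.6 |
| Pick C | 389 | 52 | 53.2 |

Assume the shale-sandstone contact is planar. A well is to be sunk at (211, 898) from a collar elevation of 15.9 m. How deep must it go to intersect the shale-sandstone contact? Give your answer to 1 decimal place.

43.3 m

Two edge vectors: Pick A→Pick B = (-774, -133, 36.2), Pick A→Pick C = (-685, -788, 100).
Normal n = (Pick A→Pick B) × (Pick A→Pick C) = (15225.6, 52603, 518807).
So ∂z/∂x = −n_x/n_z = −0.029347 and ∂z/∂y = −n_y/n_z = −0.101392.
Intercept c from Pick A: -46.8 + 31.52 + 85.17 = 69.89.
At (211, 898): z_contact = −6.19 − 91.05 + 69.89 = -27.35 m.
Depth below ground = 15.9 − (-27.35) = 43.3 m.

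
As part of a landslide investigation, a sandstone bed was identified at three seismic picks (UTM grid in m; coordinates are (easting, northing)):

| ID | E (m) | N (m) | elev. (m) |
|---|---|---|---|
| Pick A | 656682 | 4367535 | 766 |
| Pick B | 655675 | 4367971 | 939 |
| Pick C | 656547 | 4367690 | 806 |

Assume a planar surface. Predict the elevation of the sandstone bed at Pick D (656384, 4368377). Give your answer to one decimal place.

941.3 m

Let the plane be z = a·E + b·N + c.
Pick B−Pick A: −1007a + 436b = 173;  Pick C−Pick A: −135a + 155b = 40.
Solving gives a = −0.096425816, b = 0.174080741.
Then c = 766 − a·656682 − b·4367535 = −696216.63.
At (656384, 4368377): z = −63292.4 + 760450.3 − 696216.63 = 941.3 m.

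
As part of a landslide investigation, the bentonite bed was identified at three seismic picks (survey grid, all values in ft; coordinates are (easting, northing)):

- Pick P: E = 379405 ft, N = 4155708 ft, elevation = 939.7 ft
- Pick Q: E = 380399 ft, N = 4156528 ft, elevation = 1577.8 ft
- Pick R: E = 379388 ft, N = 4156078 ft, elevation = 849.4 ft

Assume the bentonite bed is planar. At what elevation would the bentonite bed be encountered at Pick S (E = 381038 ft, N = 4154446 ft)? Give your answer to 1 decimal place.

Let the plane be z = a·E + b·N + c.
Pick Q−Pick P: 994a + 820b = 638.1;  Pick R−Pick P: −17a + 370b = −90.3.
Solving gives a = 0.812488211, b = −0.206723515.
Then c = 939.7 − a·379405 − b·4155708 = 551760.17.
At (381038, 4154446): z = 309588.9 − 858821.7 + 551760.17 = 2527.4 ft.

2527.4 ft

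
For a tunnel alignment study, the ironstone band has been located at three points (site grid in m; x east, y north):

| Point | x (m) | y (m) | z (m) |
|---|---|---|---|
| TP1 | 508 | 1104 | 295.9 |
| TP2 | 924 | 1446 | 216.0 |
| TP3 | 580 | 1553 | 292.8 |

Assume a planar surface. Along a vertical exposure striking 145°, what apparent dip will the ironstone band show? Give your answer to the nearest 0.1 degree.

Two edge vectors: TP1→TP2 = (416, 342, -79.9), TP1→TP3 = (72, 449, -3.1).
Normal n = (TP1→TP2) × (TP1→TP3) = (34814.9, -4463.2, 162160).
So ∂z/∂x = −n_x/n_z = −0.21469 and ∂z/∂y = −n_y/n_z = 0.02752.
Unit vector along 145° is (sin 145°, cos 145°) = (0.5736, -0.8192).
Slope in that direction = a·(0.5736) + b·(-0.8192) = −0.14569.
Apparent dip = arctan|0.14569| = 8.3° (true dip is 12.2°, so apparent ≤ true as expected).

8.3°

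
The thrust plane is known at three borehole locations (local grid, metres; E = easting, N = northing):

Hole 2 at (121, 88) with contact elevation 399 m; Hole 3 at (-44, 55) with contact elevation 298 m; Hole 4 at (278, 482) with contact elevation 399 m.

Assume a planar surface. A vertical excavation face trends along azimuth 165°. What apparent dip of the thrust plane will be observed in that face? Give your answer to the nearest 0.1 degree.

23.2°

Two edge vectors: Hole 2→Hole 3 = (-165, -33, -101), Hole 2→Hole 4 = (157, 394, 0).
Normal n = (Hole 2→Hole 3) × (Hole 2→Hole 4) = (39794, -15857, -59829).
So ∂z/∂E = −n_x/n_z = 0.66513 and ∂z/∂N = −n_y/n_z = −0.26504.
Unit vector along 165° is (sin 165°, cos 165°) = (0.2588, -0.9659).
Slope in that direction = a·(0.2588) + b·(-0.9659) = 0.42816.
Apparent dip = arctan|0.42816| = 23.2° (true dip is 35.6°, so apparent ≤ true as expected).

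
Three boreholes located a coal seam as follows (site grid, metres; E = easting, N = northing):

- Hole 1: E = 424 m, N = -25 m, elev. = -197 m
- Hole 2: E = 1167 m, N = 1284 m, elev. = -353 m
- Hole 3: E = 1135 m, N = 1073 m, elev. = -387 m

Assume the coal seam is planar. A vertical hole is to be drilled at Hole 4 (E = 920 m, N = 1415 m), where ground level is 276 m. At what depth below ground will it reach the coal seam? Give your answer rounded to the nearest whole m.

Two edge vectors: Hole 1→Hole 2 = (743, 1309, -156), Hole 1→Hole 3 = (711, 1098, -190).
Normal n = (Hole 1→Hole 2) × (Hole 1→Hole 3) = (-77422, 30254, -114885).
So ∂z/∂E = −n_x/n_z = −0.67391 and ∂z/∂N = −n_y/n_z = 0.26334.
Intercept c from Hole 1: -197 + 285.74 + 6.58 = 95.32.
At (920, 1415): z_contact = −620.0 + 372.6 + 95.32 = -152.0 m.
Depth below ground = 276 − (-152.0) = 428 m.

428 m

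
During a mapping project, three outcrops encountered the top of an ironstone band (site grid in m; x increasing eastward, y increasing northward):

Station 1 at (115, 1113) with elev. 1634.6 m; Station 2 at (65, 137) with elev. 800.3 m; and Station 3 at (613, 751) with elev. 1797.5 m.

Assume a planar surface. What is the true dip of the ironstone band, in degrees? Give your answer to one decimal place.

50.7°

Let the plane be z = a·x + b·y + c.
Station 2−Station 1: −50a − 976b = −834.3;  Station 3−Station 1: 498a − 362b = 162.9.
Solving gives a = 0.91443, b = 0.80797.
Gradient magnitude |∇z| = √(a² + b²) = √(0.83618 + 0.65282) = 1.22024.
True dip = arctan(1.22024) = 50.7°, dipping toward SW (azimuth ≈ 229°).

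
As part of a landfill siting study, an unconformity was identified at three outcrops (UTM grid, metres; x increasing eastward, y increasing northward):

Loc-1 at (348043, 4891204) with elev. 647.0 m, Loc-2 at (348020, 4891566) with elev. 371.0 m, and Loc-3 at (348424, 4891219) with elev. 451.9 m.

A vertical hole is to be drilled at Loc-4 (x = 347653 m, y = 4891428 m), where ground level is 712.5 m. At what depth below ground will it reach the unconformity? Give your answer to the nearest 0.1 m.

55.6 m

Two edge vectors: Loc-1→Loc-2 = (-23, 362, -276), Loc-1→Loc-3 = (381, 15, -195.1).
Normal n = (Loc-1→Loc-2) × (Loc-1→Loc-3) = (-66486.2, -109643.3, -138267).
So ∂z/∂x = −n_x/n_z = −0.480853711 and ∂z/∂y = −n_y/n_z = −0.792982418.
Intercept c from Loc-1: 647 + 167357.77 + 3878638.78 = 4046643.54.
At (347653, 4891428): z_contact = −167170.24 − 3878816.40 + 4046643.54 = 656.90 m.
Depth below ground = 712.5 − 656.90 = 55.6 m.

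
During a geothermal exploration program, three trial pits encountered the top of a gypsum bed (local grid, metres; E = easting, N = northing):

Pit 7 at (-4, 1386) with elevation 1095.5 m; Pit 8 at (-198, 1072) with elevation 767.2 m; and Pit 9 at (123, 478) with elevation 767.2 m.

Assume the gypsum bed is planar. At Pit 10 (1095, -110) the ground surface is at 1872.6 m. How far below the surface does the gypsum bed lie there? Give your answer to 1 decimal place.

Let the plane be z = a·E + b·N + c.
Pit 8−Pit 7: −194a − 314b = −328.3;  Pit 9−Pit 7: 127a − 908b = −328.3.
Solving gives a = 0.902700, b = 0.487823.
Then c = 1095.5 − a·-4 − b·1386 = 422.99.
At (1095, -110): z_contact = 988.46 − 53.66 + 422.99 = 1357.78 m.
Depth below ground = 1872.6 − 1357.78 = 514.8 m.

514.8 m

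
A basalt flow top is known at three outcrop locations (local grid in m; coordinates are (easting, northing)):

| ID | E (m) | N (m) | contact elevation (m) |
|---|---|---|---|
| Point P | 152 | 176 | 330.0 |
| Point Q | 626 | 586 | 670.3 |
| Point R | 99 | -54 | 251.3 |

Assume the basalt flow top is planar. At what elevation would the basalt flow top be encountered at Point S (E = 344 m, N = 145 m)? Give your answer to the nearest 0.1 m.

424.3 m

Let the plane be z = a·E + b·N + c.
Point Q−Point P: 474a + 410b = 340.3;  Point R−Point P: −53a − 230b = −78.7.
Solving gives a = 0.52700, b = 0.22073.
Then c = 330 − a·152 − b·176 = 211.05.
At (344, 145): z = 181.3 + 32.0 + 211.05 = 424.3 m.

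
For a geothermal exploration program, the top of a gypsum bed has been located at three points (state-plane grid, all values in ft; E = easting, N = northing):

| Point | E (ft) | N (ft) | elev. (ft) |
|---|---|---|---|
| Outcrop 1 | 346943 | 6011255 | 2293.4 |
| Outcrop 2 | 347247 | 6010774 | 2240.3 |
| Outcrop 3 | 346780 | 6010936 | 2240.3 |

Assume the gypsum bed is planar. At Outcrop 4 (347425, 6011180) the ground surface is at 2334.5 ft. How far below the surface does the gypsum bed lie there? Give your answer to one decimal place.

28.1 ft

Two edge vectors: Outcrop 1→Outcrop 2 = (304, -481, -53.1), Outcrop 1→Outcrop 3 = (-163, -319, -53.1).
Normal n = (Outcrop 1→Outcrop 2) × (Outcrop 1→Outcrop 3) = (8602.2, 24797.7, -175379).
So ∂z/∂E = −n_x/n_z = 0.049049202 and ∂z/∂N = −n_y/n_z = 0.141394922.
Intercept c from Outcrop 1: 2293.4 − 17017.28 − 849960.93 = −864684.81.
At (347425, 6011180): z_contact = 17040.92 + 849950.33 − 864684.81 = 2306.44 ft.
Depth below ground = 2334.5 − 2306.44 = 28.1 ft.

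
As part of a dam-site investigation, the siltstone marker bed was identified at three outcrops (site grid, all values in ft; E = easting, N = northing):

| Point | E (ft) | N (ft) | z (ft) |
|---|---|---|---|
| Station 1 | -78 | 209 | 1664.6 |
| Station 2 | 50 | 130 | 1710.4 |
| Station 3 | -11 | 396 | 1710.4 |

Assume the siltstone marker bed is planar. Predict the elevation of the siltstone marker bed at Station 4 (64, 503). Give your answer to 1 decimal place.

1751.9 ft

Let the plane be z = a·E + b·N + c.
Station 2−Station 1: 128a − 79b = 45.8;  Station 3−Station 1: 67a + 187b = 45.8.
Solving gives a = 0.41681, b = 0.09558.
Then c = 1664.6 − a·-78 − b·209 = 1677.13.
At (64, 503): z = 26.7 + 48.1 + 1677.13 = 1751.9 ft.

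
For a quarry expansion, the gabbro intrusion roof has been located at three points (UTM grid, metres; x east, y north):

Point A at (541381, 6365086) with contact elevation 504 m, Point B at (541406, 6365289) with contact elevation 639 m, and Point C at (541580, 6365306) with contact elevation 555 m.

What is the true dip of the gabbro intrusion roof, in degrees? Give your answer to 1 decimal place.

Two edge vectors: Point A→Point B = (25, 203, 135), Point A→Point C = (199, 220, 51).
Normal n = (Point A→Point B) × (Point A→Point C) = (-19347, 25590, -34897).
So ∂z/∂x = −n_x/n_z = −0.55440 and ∂z/∂y = −n_y/n_z = 0.73330.
Gradient magnitude |∇z| = √(a² + b²) = √(0.30736 + 0.53773) = 0.91929.
True dip = arctan(0.91929) = 42.6°, dipping toward SE (azimuth ≈ 143°).

42.6°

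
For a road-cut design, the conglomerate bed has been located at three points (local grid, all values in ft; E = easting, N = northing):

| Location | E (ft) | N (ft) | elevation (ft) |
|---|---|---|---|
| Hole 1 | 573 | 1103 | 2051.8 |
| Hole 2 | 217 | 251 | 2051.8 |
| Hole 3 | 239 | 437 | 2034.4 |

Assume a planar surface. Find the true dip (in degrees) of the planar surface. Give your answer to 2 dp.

18.70°

Let the plane be z = a·E + b·N + c.
Hole 2−Hole 1: −356a − 852b = 0;  Hole 3−Hole 1: −334a − 666b = −17.4.
Solving gives a = 0.31229, b = −0.13049.
Gradient magnitude |∇z| = √(a² + b²) = √(0.09752 + 0.01703) = 0.33845.
True dip = arctan(0.33845) = 18.70°, dipping toward WNW (azimuth ≈ 293°).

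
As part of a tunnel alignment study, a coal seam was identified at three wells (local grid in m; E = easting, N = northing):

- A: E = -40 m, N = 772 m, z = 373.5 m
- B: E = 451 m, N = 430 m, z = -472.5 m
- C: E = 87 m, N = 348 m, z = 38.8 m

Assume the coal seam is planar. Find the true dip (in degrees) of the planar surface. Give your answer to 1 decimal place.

56.7°

Let the plane be z = a·E + b·N + c.
B−A: 491a − 342b = −846;  C−A: 127a − 424b = −334.7.
Solving gives a = −1.48247, b = 0.34535.
Gradient magnitude |∇z| = √(a² + b²) = √(2.19771 + 0.11926) = 1.52216.
True dip = arctan(1.52216) = 56.7°, dipping toward ESE (azimuth ≈ 103°).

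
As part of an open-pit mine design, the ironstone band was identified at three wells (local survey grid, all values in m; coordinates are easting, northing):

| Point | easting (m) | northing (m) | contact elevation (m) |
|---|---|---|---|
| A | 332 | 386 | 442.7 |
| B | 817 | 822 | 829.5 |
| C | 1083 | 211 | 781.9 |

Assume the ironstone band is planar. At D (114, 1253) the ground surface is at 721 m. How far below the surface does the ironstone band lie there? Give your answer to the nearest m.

127 m

Let the plane be z = a·easting + b·northing + c.
B−A: 485a + 436b = 386.8;  C−A: 751a − 175b = 339.2.
Solving gives a = 0.52286, b = 0.30553.
Then c = 442.7 − a·332 − b·386 = 151.17.
At (114, 1253): z_contact = 59.6 + 382.8 + 151.17 = 593.6 m.
Depth below ground = 721 − 593.6 = 127 m.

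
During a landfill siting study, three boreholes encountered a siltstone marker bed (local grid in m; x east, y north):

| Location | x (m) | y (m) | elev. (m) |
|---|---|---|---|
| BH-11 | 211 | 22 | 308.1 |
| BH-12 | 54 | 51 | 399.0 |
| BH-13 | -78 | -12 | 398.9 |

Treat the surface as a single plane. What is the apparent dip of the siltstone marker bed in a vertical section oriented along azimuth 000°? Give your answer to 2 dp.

Two edge vectors: BH-11→BH-12 = (-157, 29, 90.9), BH-11→BH-13 = (-289, -34, 90.8).
Normal n = (BH-11→BH-12) × (BH-11→BH-13) = (5723.8, -12014.5, 13719).
So ∂z/∂x = −n_x/n_z = −0.41722 and ∂z/∂y = −n_y/n_z = 0.87576.
Unit vector along 000° is (sin 0°, cos 0°) = (0.0000, 1.0000).
Slope in that direction = a·(0.0000) + b·(1.0000) = 0.87576.
Apparent dip = arctan|0.87576| = 41.21° (true dip is 44.1°, so apparent ≤ true as expected).

41.21°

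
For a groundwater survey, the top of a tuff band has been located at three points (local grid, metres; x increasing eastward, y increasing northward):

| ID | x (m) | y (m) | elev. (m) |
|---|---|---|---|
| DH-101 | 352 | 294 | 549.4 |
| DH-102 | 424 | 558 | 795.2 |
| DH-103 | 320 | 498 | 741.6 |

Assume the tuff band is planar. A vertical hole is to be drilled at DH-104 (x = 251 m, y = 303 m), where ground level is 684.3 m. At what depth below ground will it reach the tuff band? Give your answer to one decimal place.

123.8 m

Two edge vectors: DH-101→DH-102 = (72, 264, 245.8), DH-101→DH-103 = (-32, 204, 192.2).
Normal n = (DH-101→DH-102) × (DH-101→DH-103) = (597.6, -21704, 23136).
So ∂z/∂x = −n_x/n_z = −0.02583 and ∂z/∂y = −n_y/n_z = 0.93811.
Intercept c from DH-101: 549.4 + 9.09 − 275.80 = 282.69.
At (251, 303): z_contact = −6.48 + 284.25 + 282.69 = 560.45 m.
Depth below ground = 684.3 − 560.45 = 123.8 m.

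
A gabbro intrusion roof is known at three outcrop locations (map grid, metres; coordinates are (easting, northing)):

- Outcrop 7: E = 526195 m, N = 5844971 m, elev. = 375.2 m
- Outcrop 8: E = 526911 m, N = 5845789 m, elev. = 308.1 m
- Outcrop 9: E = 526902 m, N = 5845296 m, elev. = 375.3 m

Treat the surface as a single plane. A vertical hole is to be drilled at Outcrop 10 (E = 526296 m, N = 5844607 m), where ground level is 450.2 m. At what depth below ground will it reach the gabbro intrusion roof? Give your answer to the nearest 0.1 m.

Two edge vectors: Outcrop 7→Outcrop 8 = (716, 818, -67.1), Outcrop 7→Outcrop 9 = (707, 325, 0.1).
Normal n = (Outcrop 7→Outcrop 8) × (Outcrop 7→Outcrop 9) = (21889.3, -47511.3, -345626).
So ∂z/∂E = −n_x/n_z = 0.063332330 and ∂z/∂N = −n_y/n_z = −0.137464485.
Intercept c from Outcrop 7: 375.2 − 33325.16 + 803475.93 = 770525.97.
At (526296, 5844607): z_contact = 33331.55 − 803425.89 + 770525.97 = 431.63 m.
Depth below ground = 450.2 − 431.63 = 18.6 m.

18.6 m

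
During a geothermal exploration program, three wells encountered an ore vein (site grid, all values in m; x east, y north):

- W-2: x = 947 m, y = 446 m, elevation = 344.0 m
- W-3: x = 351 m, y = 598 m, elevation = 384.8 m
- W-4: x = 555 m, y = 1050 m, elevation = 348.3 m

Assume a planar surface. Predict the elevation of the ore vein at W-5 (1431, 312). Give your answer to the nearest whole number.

Let the plane be z = a·x + b·y + c.
W-3−W-2: −596a + 152b = 40.8;  W-4−W-2: −392a + 604b = 4.3.
Solving gives a = −0.07986, b = −0.04471.
Then c = 344 − a·947 − b·446 = 439.57.
At (1431, 312): z = −114.3 − 13.9 + 439.57 = 311.3 m.

311 m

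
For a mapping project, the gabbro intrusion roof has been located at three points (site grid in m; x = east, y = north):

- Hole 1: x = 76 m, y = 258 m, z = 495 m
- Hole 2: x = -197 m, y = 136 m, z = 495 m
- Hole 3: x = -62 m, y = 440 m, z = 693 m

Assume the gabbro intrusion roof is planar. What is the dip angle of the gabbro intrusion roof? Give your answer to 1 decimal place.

Let the plane be z = a·x + b·y + c.
Hole 2−Hole 1: −273a − 122b = 0;  Hole 3−Hole 1: −138a + 182b = 198.
Solving gives a = −0.36313, b = 0.81257.
Gradient magnitude |∇z| = √(a² + b²) = √(0.13186 + 0.66028) = 0.89002.
True dip = arctan(0.89002) = 41.7°, dipping toward SSE (azimuth ≈ 156°).

41.7°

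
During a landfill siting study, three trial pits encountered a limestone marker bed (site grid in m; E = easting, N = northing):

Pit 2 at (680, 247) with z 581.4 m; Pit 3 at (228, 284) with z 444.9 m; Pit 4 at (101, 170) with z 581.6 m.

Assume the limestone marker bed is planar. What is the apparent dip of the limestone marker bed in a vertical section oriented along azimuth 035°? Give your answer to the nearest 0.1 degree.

46.3°

Two edge vectors: Pit 2→Pit 3 = (-452, 37, -136.5), Pit 2→Pit 4 = (-579, -77, 0.2).
Normal n = (Pit 2→Pit 3) × (Pit 2→Pit 4) = (-10503.1, 79123.9, 56227).
So ∂z/∂E = −n_x/n_z = 0.18680 and ∂z/∂N = −n_y/n_z = −1.40722.
Unit vector along 035° is (sin 35°, cos 35°) = (0.5736, 0.8192).
Slope in that direction = a·(0.5736) + b·(0.8192) = −1.04559.
Apparent dip = arctan|1.04559| = 46.3° (true dip is 54.8°, so apparent ≤ true as expected).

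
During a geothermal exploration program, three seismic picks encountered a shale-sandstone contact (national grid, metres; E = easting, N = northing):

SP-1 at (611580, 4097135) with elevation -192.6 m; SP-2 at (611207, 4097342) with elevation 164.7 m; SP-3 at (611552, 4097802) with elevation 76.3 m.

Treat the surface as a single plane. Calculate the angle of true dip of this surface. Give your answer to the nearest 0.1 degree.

Let the plane be z = a·E + b·N + c.
SP-2−SP-1: −373a + 207b = 357.3;  SP-3−SP-1: −28a + 667b = 268.9.
Solving gives a = −0.75169, b = 0.37159.
Gradient magnitude |∇z| = √(a² + b²) = √(0.56504 + 0.13808) = 0.83852.
True dip = arctan(0.83852) = 40.0°, dipping toward ESE (azimuth ≈ 116°).

40.0°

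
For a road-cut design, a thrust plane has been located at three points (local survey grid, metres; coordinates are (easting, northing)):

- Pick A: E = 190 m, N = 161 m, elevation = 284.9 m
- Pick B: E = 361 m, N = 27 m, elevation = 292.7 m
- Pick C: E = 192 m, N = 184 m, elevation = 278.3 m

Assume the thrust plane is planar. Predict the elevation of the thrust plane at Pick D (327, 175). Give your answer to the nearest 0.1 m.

258.1 m

Let the plane be z = a·E + b·N + c.
Pick B−Pick A: 171a − 134b = 7.8;  Pick C−Pick A: 2a + 23b = −6.6.
Solving gives a = −0.16782, b = −0.27236.
Then c = 284.9 − a·190 − b·161 = 360.64.
At (327, 175): z = −54.9 − 47.7 + 360.64 = 258.1 m.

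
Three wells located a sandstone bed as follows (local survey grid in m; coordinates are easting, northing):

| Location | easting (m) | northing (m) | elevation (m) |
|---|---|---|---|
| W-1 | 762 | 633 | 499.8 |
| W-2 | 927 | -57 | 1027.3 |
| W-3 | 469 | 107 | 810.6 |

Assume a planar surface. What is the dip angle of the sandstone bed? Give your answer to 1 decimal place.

Two edge vectors: W-1→W-2 = (165, -690, 527.5), W-1→W-3 = (-293, -526, 310.8).
Normal n = (W-1→W-2) × (W-1→W-3) = (63013, -205839.5, -288960).
So ∂z/∂easting = −n_x/n_z = 0.21807 and ∂z/∂northing = −n_y/n_z = −0.71235.
Gradient magnitude |∇z| = √(a² + b²) = √(0.04755 + 0.50744) = 0.74498.
True dip = arctan(0.74498) = 36.7°, dipping toward NNW (azimuth ≈ 343°).

36.7°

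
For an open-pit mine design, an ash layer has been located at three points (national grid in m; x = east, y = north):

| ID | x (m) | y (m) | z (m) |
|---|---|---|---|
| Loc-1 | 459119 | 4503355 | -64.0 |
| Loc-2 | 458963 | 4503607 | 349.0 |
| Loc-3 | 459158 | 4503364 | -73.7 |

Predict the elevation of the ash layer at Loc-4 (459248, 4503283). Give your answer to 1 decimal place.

-228.3 m

Two edge vectors: Loc-1→Loc-2 = (-156, 252, 413), Loc-1→Loc-3 = (39, 9, -9.7).
Normal n = (Loc-1→Loc-2) × (Loc-1→Loc-3) = (-6161.4, 14593.8, -11232).
So ∂z/∂x = −n_x/n_z = −0.548557692 and ∂z/∂y = −n_y/n_z = 1.299305556.
Intercept c from Loc-1: -64 + 251853.26 − 5851234.17 = −5599444.91.
At (459248, 4503283): z = −251924.0 + 5851140.6 − 5599444.91 = -228.3 m.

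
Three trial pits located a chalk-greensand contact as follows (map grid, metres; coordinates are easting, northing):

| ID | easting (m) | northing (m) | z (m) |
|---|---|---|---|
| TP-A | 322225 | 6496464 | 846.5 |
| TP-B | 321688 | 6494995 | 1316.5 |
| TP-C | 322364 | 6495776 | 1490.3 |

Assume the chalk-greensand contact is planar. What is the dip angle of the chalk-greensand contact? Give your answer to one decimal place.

52.4°

Two edge vectors: TP-A→TP-B = (-537, -1469, 470), TP-A→TP-C = (139, -688, 643.8).
Normal n = (TP-A→TP-B) × (TP-A→TP-C) = (-622382.2, 411050.6, 573647).
So ∂z/∂easting = −n_x/n_z = 1.08496 and ∂z/∂northing = −n_y/n_z = −0.71656.
Gradient magnitude |∇z| = √(a² + b²) = √(1.17713 + 0.51345) = 1.30022.
True dip = arctan(1.30022) = 52.4°, dipping toward WNW (azimuth ≈ 303°).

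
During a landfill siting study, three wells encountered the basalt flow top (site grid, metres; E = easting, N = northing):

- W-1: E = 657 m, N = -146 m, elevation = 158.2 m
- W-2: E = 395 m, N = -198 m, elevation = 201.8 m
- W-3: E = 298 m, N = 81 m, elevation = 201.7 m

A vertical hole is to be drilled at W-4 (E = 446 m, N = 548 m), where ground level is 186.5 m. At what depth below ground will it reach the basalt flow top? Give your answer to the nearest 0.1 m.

33.3 m

Two edge vectors: W-1→W-2 = (-262, -52, 43.6), W-1→W-3 = (-359, 227, 43.5).
Normal n = (W-1→W-2) × (W-1→W-3) = (-12159.2, -4255.4, -78142).
So ∂z/∂E = −n_x/n_z = −0.15560 and ∂z/∂N = −n_y/n_z = −0.05446.
Intercept c from W-1: 158.2 + 102.23 − 7.95 = 252.48.
At (446, 548): z_contact = −69.40 − 29.84 + 252.48 = 153.24 m.
Depth below ground = 186.5 − 153.24 = 33.3 m.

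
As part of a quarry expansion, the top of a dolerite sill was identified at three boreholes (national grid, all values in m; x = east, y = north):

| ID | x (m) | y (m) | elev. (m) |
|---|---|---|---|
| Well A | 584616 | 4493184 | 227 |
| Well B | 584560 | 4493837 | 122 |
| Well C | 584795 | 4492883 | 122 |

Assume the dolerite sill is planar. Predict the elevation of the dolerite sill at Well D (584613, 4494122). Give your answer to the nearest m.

-1 m

Two edge vectors: Well A→Well B = (-56, 653, -105), Well A→Well C = (179, -301, -105).
Normal n = (Well A→Well B) × (Well A→Well C) = (-100170, -24675, -100031).
So ∂z/∂x = −n_x/n_z = −1.00138957 and ∂z/∂y = −n_y/n_z = −0.24667353.
Intercept c from Well A: 227 + 585428.36 + 1108349.56 = 1694004.93.
At (584613, 4494122): z = −585425.4 − 1108580.9 + 1694004.93 = -1.4 m.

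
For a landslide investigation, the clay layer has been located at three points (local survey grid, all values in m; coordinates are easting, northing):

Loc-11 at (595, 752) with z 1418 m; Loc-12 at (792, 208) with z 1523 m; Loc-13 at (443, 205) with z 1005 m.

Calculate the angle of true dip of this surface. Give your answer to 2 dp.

Let the plane be z = a·easting + b·northing + c.
Loc-12−Loc-11: 197a − 544b = 105;  Loc-13−Loc-11: −152a − 547b = −413.
Solving gives a = 1.48129, b = 0.34341.
Gradient magnitude |∇z| = √(a² + b²) = √(2.19422 + 0.11793) = 1.52057.
True dip = arctan(1.52057) = 56.67°, dipping toward WSW (azimuth ≈ 257°).

56.67°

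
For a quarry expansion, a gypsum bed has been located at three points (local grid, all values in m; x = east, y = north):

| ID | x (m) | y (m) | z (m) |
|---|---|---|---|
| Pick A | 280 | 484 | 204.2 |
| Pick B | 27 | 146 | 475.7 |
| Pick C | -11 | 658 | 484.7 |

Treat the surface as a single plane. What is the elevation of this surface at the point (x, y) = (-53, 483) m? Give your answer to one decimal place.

Let the plane be z = a·x + b·y + c.
Pick B−Pick A: −253a − 338b = 271.5;  Pick C−Pick A: −291a + 174b = 280.5.
Solving gives a = −0.99768, b = −0.05647.
Then c = 204.2 − a·280 − b·484 = 510.88.
At (-53, 483): z = 52.9 − 27.3 + 510.88 = 536.5 m.

536.5 m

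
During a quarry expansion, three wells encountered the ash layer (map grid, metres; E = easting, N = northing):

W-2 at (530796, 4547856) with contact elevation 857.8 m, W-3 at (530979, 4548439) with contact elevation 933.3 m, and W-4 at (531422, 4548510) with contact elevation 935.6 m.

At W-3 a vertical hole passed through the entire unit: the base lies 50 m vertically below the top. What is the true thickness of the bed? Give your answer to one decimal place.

49.5 m

Let the plane be z = a·E + b·N + c.
W-3−W-2: 183a + 583b = 75.5;  W-4−W-2: 626a + 654b = 77.8.
Solving gives a = −0.01639, b = 0.13465.
|∇z| = √(a²+b²) = 0.13564, so dip δ = arctan(0.13564) = 7.72°.
True thickness = vertical thickness × cos δ = 50 × cos 7.72° = 49.5 m.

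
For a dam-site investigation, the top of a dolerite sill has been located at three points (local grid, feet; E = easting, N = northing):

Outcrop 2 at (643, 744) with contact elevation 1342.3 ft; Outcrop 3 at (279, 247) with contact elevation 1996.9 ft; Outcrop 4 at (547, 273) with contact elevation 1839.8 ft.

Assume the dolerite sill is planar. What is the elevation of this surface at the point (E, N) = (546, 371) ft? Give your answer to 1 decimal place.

Two edge vectors: Outcrop 2→Outcrop 3 = (-364, -497, 654.6), Outcrop 2→Outcrop 4 = (-96, -471, 497.5).
Normal n = (Outcrop 2→Outcrop 3) × (Outcrop 2→Outcrop 4) = (61059.1, 118248.4, 123732).
So ∂z/∂E = −n_x/n_z = −0.49348 and ∂z/∂N = −n_y/n_z = −0.95568.
Intercept c from Outcrop 2: 1342.3 + 317.31 + 711.03 = 2370.63.
At (546, 371): z = −269.4 − 354.6 + 2370.63 = 1746.6 ft.

1746.6 ft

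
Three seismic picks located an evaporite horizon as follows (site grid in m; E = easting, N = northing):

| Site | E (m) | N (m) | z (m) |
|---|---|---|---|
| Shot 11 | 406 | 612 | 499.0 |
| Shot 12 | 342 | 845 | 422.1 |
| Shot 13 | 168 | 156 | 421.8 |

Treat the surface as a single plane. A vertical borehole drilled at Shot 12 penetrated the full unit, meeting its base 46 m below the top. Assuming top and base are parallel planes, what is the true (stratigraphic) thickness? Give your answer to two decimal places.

38.63 m

Two edge vectors: Shot 11→Shot 12 = (-64, 233, -76.9), Shot 11→Shot 13 = (-238, -456, -77.2).
Normal n = (Shot 11→Shot 12) × (Shot 11→Shot 13) = (-53054, 13361.4, 84638).
So ∂z/∂E = −n_x/n_z = 0.62683 and ∂z/∂N = −n_y/n_z = −0.15787.
|∇z| = √(a²+b²) = 0.64641, so dip δ = arctan(0.64641) = 32.88°.
True thickness = vertical thickness × cos δ = 46 × cos 32.88° = 38.63 m.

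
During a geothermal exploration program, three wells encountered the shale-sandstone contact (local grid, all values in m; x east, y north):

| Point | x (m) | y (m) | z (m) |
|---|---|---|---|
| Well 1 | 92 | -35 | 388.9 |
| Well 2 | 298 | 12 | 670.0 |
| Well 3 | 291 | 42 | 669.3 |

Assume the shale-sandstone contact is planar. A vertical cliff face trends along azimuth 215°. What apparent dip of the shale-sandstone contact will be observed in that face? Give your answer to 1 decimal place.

Let the plane be z = a·x + b·y + c.
Well 2−Well 1: 206a + 47b = 281.1;  Well 3−Well 1: 199a + 77b = 280.4.
Solving gives a = 1.30065, b = 0.28015.
Unit vector along 215° is (sin 215°, cos 215°) = (-0.5736, -0.8192).
Slope in that direction = a·(-0.5736) + b·(-0.8192) = −0.97551.
Apparent dip = arctan|0.97551| = 44.3° (true dip is 53.1°, so apparent ≤ true as expected).

44.3°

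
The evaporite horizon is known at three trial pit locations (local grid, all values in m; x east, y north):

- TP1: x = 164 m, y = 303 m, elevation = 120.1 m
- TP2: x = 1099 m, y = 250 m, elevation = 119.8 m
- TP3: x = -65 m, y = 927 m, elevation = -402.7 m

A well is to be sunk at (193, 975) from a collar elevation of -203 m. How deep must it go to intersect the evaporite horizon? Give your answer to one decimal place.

Two edge vectors: TP1→TP2 = (935, -53, -0.3), TP1→TP3 = (-229, 624, -522.8).
Normal n = (TP1→TP2) × (TP1→TP3) = (27895.6, 488886.7, 571303).
So ∂z/∂x = −n_x/n_z = −0.048828 and ∂z/∂y = −n_y/n_z = −0.855740.
Intercept c from TP1: 120.1 + 8.01 + 259.29 = 387.40.
At (193, 975): z_contact = −9.42 − 834.35 + 387.40 = -456.37 m.
Depth below ground = -203 − (-456.37) = 253.4 m.

253.4 m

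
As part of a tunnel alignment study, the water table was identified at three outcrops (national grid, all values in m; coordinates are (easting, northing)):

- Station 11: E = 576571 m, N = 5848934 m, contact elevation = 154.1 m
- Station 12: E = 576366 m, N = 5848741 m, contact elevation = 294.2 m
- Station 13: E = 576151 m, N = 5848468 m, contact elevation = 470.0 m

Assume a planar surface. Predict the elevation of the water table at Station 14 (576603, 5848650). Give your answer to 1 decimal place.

260.7 m

Let the plane be z = a·E + b·N + c.
Station 12−Station 11: −205a − 193b = 140.1;  Station 13−Station 11: −420a − 466b = 315.9.
Solving gives a = −0.298403594, b = −0.408949551.
Then c = 154.1 − a·576571 − b·5848934 = 2564123.89.
At (576603, 5848650): z = −172060.4 − 2391802.8 + 2564123.89 = 260.7 m.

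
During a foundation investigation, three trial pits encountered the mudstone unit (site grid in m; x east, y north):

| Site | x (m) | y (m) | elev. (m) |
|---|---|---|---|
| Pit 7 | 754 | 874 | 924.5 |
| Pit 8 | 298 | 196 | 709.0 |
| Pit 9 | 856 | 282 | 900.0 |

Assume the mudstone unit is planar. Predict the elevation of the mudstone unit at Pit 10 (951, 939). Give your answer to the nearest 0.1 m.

Two edge vectors: Pit 7→Pit 8 = (-456, -678, -215.5), Pit 7→Pit 9 = (102, -592, -24.5).
Normal n = (Pit 7→Pit 8) × (Pit 7→Pit 9) = (-110965, -33153, 339108).
So ∂z/∂x = −n_x/n_z = 0.32723 and ∂z/∂y = −n_y/n_z = 0.09777.
Intercept c from Pit 7: 924.5 − 246.73 − 85.45 = 592.32.
At (951, 939): z = 311.2 + 91.8 + 592.32 = 995.3 m.

995.3 m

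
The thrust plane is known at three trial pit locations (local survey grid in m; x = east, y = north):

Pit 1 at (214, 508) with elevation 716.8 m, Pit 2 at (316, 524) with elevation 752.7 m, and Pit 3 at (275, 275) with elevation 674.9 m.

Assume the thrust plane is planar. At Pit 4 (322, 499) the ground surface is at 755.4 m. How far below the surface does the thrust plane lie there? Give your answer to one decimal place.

Two edge vectors: Pit 1→Pit 2 = (102, 16, 35.9), Pit 1→Pit 3 = (61, -233, -41.9).
Normal n = (Pit 1→Pit 2) × (Pit 1→Pit 3) = (7694.3, 6463.7, -24742).
So ∂z/∂x = −n_x/n_z = 0.31098 and ∂z/∂y = −n_y/n_z = 0.26124.
Intercept c from Pit 1: 716.8 − 66.55 − 132.71 = 517.54.
At (322, 499): z_contact = 100.14 + 130.36 + 517.54 = 748.03 m.
Depth below ground = 755.4 − 748.03 = 7.4 m.

7.4 m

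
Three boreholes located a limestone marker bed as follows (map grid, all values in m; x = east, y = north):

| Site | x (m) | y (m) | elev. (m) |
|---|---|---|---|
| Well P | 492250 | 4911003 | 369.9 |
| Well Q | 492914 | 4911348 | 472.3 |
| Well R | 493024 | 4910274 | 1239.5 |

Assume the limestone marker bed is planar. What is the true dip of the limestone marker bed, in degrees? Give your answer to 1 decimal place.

Let the plane be z = a·x + b·y + c.
Well Q−Well P: 664a + 345b = 102.4;  Well R−Well P: 774a − 729b = 869.6.
Solving gives a = 0.49883, b = −0.66325.
Gradient magnitude |∇z| = √(a² + b²) = √(0.24883 + 0.43990) = 0.82990.
True dip = arctan(0.82990) = 39.7°, dipping toward NW (azimuth ≈ 323°).

39.7°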